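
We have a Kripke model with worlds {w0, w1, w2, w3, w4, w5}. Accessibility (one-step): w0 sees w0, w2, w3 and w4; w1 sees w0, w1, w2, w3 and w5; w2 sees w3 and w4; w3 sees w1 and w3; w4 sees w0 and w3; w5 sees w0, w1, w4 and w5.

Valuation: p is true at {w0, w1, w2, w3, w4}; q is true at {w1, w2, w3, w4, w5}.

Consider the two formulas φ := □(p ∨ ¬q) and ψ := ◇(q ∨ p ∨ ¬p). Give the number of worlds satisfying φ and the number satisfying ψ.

For □(p ∨ ¬q):
w0: successors {w0, w2, w3, w4}; p ∨ ¬q there: w0:T, w2:T, w3:T, w4:T. ✓
w1: successors {w0, w1, w2, w3, w5}; p ∨ ¬q there: w0:T, w1:T, w2:T, w3:T, w5:F. ✗
w2: successors {w3, w4}; p ∨ ¬q there: w3:T, w4:T. ✓
w3: successors {w1, w3}; p ∨ ¬q there: w1:T, w3:T. ✓
w4: successors {w0, w3}; p ∨ ¬q there: w0:T, w3:T. ✓
w5: successors {w0, w1, w4, w5}; p ∨ ¬q there: w0:T, w1:T, w4:T, w5:F. ✗
— 4 worlds.
For ◇(q ∨ p ∨ ¬p):
w0: successors {w0, w2, w3, w4}; q ∨ p ∨ ¬p there: w0:T, w2:T, w3:T, w4:T. ✓
w1: successors {w0, w1, w2, w3, w5}; q ∨ p ∨ ¬p there: w0:T, w1:T, w2:T, w3:T, w5:T. ✓
w2: successors {w3, w4}; q ∨ p ∨ ¬p there: w3:T, w4:T. ✓
w3: successors {w1, w3}; q ∨ p ∨ ¬p there: w1:T, w3:T. ✓
w4: successors {w0, w3}; q ∨ p ∨ ¬p there: w0:T, w3:T. ✓
w5: successors {w0, w1, w4, w5}; q ∨ p ∨ ¬p there: w0:T, w1:T, w4:T, w5:T. ✓
— 6 worlds.

4 and 6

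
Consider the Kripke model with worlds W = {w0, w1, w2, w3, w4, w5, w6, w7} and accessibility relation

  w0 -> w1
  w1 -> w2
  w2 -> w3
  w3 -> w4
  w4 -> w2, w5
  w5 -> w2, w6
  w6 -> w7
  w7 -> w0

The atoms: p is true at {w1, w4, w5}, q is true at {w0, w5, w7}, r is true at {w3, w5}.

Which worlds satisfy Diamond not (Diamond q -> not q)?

w0: successors {w1}; not (Diamond q -> not q) there: w1:F. ✗
w1: successors {w2}; not (Diamond q -> not q) there: w2:F. ✗
w2: successors {w3}; not (Diamond q -> not q) there: w3:F. ✗
w3: successors {w4}; not (Diamond q -> not q) there: w4:F. ✗
w4: successors {w2, w5}; not (Diamond q -> not q) there: w2:F, w5:F. ✗
w5: successors {w2, w6}; not (Diamond q -> not q) there: w2:F, w6:F. ✗
w6: successors {w7}; not (Diamond q -> not q) there: w7:T. ✓
w7: successors {w0}; not (Diamond q -> not q) there: w0:F. ✗

{w6}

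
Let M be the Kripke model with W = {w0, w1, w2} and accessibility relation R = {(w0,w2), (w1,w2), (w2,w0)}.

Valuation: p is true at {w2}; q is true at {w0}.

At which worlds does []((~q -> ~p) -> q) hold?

{w0, w1, w2}

w0: successors {w2}; (~q -> ~p) -> q there: w2:T. ✓
w1: successors {w2}; (~q -> ~p) -> q there: w2:T. ✓
w2: successors {w0}; (~q -> ~p) -> q there: w0:T. ✓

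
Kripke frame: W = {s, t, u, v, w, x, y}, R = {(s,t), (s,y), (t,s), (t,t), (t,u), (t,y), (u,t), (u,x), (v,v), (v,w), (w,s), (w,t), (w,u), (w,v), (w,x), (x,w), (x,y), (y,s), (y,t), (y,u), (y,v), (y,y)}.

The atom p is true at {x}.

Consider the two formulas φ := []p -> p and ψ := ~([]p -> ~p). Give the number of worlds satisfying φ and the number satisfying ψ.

For []p -> p:
s: []p is F, p is F. ✓
t: []p is F, p is F. ✓
u: []p is F, p is F. ✓
v: []p is F, p is F. ✓
w: []p is F, p is F. ✓
x: []p is F, p is T. ✓
y: []p is F, p is F. ✓
— 7 worlds.
For ~([]p -> ~p):
s: []p -> ~p is T. ✗
t: []p -> ~p is T. ✗
u: []p -> ~p is T. ✗
v: []p -> ~p is T. ✗
w: []p -> ~p is T. ✗
x: []p -> ~p is T. ✗
y: []p -> ~p is T. ✗
— 0 worlds.

7 and 0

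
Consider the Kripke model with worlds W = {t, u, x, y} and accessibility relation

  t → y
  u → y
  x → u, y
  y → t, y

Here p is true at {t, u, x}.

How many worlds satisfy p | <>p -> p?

3

t: p | <>p is T, p is T. ✓
u: p | <>p is T, p is T. ✓
x: p | <>p is T, p is T. ✓
y: p | <>p is T, p is F. ✗
Satisfying worlds: {t, u, x}.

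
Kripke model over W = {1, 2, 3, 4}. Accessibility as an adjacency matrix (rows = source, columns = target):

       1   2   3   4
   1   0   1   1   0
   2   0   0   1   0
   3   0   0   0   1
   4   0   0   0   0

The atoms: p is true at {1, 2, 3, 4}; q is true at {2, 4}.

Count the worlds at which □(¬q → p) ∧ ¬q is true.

1: □(¬q → p) is T, ¬q is T. ✓
2: □(¬q → p) is T, ¬q is F. ✗
3: □(¬q → p) is T, ¬q is T. ✓
4: □(¬q → p) is T, ¬q is F. ✗
Satisfying worlds: {1, 3}.

2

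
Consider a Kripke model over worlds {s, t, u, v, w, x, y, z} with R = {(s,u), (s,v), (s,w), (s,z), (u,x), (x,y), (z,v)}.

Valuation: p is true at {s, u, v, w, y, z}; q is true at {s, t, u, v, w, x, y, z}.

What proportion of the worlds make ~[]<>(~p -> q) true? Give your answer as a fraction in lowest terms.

3/8

s: []<>(~p -> q) is F. ✓
t: []<>(~p -> q) is T. ✗
u: []<>(~p -> q) is T. ✗
v: []<>(~p -> q) is T. ✗
w: []<>(~p -> q) is T. ✗
x: []<>(~p -> q) is F. ✓
y: []<>(~p -> q) is T. ✗
z: []<>(~p -> q) is F. ✓
That's 3 of 8 worlds, so 3/8.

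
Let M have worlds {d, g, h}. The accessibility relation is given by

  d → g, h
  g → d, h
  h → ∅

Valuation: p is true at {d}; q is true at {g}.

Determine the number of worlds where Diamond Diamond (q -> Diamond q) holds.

d: successors {g, h}; Diamond (q -> Diamond q) there: g:T, h:F. ✓
g: successors {d, h}; Diamond (q -> Diamond q) there: d:T, h:F. ✓
h: no successors, so Diamond Diamond (q -> Diamond q) fails. ✗
Satisfying worlds: {d, g}.

2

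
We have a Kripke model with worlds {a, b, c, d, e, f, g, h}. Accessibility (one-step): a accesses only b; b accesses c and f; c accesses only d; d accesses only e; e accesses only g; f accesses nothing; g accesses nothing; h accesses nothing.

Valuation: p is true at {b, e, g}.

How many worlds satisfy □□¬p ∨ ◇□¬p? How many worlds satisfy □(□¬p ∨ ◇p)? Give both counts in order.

For □□¬p ∨ ◇□¬p:
a: □□¬p is T, ◇□¬p is T. ✓
b: □□¬p is T, ◇□¬p is T. ✓
c: □□¬p is F, ◇□¬p is F. ✗
d: □□¬p is F, ◇□¬p is F. ✗
e: □□¬p is T, ◇□¬p is T. ✓
f: □□¬p is T, ◇□¬p is F. ✓
g: □□¬p is T, ◇□¬p is F. ✓
h: □□¬p is T, ◇□¬p is F. ✓
— 6 worlds.
For □(□¬p ∨ ◇p):
a: successors {b}; □¬p ∨ ◇p there: b:T. ✓
b: successors {c, f}; □¬p ∨ ◇p there: c:T, f:T. ✓
c: successors {d}; □¬p ∨ ◇p there: d:T. ✓
d: successors {e}; □¬p ∨ ◇p there: e:T. ✓
e: successors {g}; □¬p ∨ ◇p there: g:T. ✓
f: no successors, so □(□¬p ∨ ◇p) holds vacuously. ✓
g: no successors, so □(□¬p ∨ ◇p) holds vacuously. ✓
h: no successors, so □(□¬p ∨ ◇p) holds vacuously. ✓
— 8 worlds.

6 and 8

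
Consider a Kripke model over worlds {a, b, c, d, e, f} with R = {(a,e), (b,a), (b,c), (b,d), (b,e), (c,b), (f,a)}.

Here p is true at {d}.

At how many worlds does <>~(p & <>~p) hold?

4

a: successors {e}; ~(p & <>~p) there: e:T. ✓
b: successors {a, c, d, e}; ~(p & <>~p) there: a:T, c:T, d:T, e:T. ✓
c: successors {b}; ~(p & <>~p) there: b:T. ✓
d: no successors, so <>~(p & <>~p) fails. ✗
e: no successors, so <>~(p & <>~p) fails. ✗
f: successors {a}; ~(p & <>~p) there: a:T. ✓
Satisfying worlds: {a, b, c, f}.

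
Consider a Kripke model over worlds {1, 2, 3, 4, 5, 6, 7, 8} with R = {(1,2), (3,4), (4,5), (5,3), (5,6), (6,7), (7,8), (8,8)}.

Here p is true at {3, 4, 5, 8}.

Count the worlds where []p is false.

1: successors {2}; p there: 2:F. ✗
2: no successors, so []p holds vacuously. ✓
3: successors {4}; p there: 4:T. ✓
4: successors {5}; p there: 5:T. ✓
5: successors {3, 6}; p there: 3:T, 6:F. ✗
6: successors {7}; p there: 7:F. ✗
7: successors {8}; p there: 8:T. ✓
8: successors {8}; p there: 8:T. ✓
Satisfying worlds: {2, 3, 4, 7, 8}.
So []p fails at the other 3 worlds.

3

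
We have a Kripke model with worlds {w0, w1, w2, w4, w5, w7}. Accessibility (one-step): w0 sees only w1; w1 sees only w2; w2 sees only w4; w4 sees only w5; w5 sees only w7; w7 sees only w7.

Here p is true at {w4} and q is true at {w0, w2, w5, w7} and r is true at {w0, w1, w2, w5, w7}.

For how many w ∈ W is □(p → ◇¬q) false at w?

w0: successors {w1}; p → ◇¬q there: w1:T. ✓
w1: successors {w2}; p → ◇¬q there: w2:T. ✓
w2: successors {w4}; p → ◇¬q there: w4:F. ✗
w4: successors {w5}; p → ◇¬q there: w5:T. ✓
w5: successors {w7}; p → ◇¬q there: w7:T. ✓
w7: successors {w7}; p → ◇¬q there: w7:T. ✓
Satisfying worlds: {w0, w1, w4, w5, w7}.
So □(p → ◇¬q) fails at the other 1 world.

1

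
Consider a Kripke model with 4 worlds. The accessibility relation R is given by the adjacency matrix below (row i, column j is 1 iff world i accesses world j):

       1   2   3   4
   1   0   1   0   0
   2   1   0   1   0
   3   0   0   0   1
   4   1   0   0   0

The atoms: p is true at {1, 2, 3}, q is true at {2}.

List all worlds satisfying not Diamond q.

1: Diamond q is T. ✗
2: Diamond q is F. ✓
3: Diamond q is F. ✓
4: Diamond q is F. ✓

{2, 3, 4}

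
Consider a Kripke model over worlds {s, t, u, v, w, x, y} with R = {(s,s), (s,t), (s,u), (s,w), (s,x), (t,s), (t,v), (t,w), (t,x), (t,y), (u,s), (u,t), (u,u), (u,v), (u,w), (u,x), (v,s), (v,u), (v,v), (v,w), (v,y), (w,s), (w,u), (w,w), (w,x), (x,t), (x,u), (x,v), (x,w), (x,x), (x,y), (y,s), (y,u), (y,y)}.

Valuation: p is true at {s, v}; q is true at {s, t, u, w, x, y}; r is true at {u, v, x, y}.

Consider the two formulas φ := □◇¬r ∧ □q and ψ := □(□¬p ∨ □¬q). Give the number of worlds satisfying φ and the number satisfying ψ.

3 and 0

For □◇¬r ∧ □q:
s: □◇¬r is T, □q is T. ✓
t: □◇¬r is T, □q is F. ✗
u: □◇¬r is T, □q is F. ✗
v: □◇¬r is T, □q is F. ✗
w: □◇¬r is T, □q is T. ✓
x: □◇¬r is T, □q is F. ✗
y: □◇¬r is T, □q is T. ✓
— 3 worlds.
For □(□¬p ∨ □¬q):
s: successors {s, t, u, w, x}; □¬p ∨ □¬q there: s:F, t:F, u:F, w:F, x:F. ✗
t: successors {s, v, w, x, y}; □¬p ∨ □¬q there: s:F, v:F, w:F, x:F, y:F. ✗
u: successors {s, t, u, v, w, x}; □¬p ∨ □¬q there: s:F, t:F, u:F, v:F, w:F, x:F. ✗
v: successors {s, u, v, w, y}; □¬p ∨ □¬q there: s:F, u:F, v:F, w:F, y:F. ✗
w: successors {s, u, w, x}; □¬p ∨ □¬q there: s:F, u:F, w:F, x:F. ✗
x: successors {t, u, v, w, x, y}; □¬p ∨ □¬q there: t:F, u:F, v:F, w:F, x:F, y:F. ✗
y: successors {s, u, y}; □¬p ∨ □¬q there: s:F, u:F, y:F. ✗
— 0 worlds.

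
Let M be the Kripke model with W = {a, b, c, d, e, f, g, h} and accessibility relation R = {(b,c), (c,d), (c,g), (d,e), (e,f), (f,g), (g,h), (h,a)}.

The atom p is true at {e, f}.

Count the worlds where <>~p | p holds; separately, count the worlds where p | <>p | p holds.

For <>~p | p:
a: <>~p is F, p is F. ✗
b: <>~p is T, p is F. ✓
c: <>~p is T, p is F. ✓
d: <>~p is F, p is F. ✗
e: <>~p is F, p is T. ✓
f: <>~p is T, p is T. ✓
g: <>~p is T, p is F. ✓
h: <>~p is T, p is F. ✓
— 6 worlds.
For p | <>p | p:
a: p is F, <>p | p is F. ✗
b: p is F, <>p | p is F. ✗
c: p is F, <>p | p is F. ✗
d: p is F, <>p | p is T. ✓
e: p is T, <>p | p is T. ✓
f: p is T, <>p | p is T. ✓
g: p is F, <>p | p is F. ✗
h: p is F, <>p | p is F. ✗
— 3 worlds.

6 and 3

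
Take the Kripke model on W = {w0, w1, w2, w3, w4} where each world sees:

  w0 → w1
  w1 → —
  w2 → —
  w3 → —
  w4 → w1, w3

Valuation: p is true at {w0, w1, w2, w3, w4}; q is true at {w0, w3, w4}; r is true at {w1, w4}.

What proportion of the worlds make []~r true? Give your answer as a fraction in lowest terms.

w0: successors {w1}; ~r there: w1:F. ✗
w1: no successors, so []~r holds vacuously. ✓
w2: no successors, so []~r holds vacuously. ✓
w3: no successors, so []~r holds vacuously. ✓
w4: successors {w1, w3}; ~r there: w1:F, w3:T. ✗
That's 3 of 5 worlds, so 3/5.

3/5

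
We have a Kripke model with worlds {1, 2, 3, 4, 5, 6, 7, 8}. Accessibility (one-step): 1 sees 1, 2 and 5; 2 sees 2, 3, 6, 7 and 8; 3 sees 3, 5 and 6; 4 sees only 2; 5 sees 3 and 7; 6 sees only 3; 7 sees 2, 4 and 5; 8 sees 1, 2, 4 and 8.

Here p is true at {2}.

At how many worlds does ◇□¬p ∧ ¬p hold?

1: ◇□¬p is T, ¬p is T. ✓
2: ◇□¬p is T, ¬p is F. ✗
3: ◇□¬p is T, ¬p is T. ✓
4: ◇□¬p is F, ¬p is T. ✗
5: ◇□¬p is T, ¬p is T. ✓
6: ◇□¬p is T, ¬p is T. ✓
7: ◇□¬p is T, ¬p is T. ✓
8: ◇□¬p is F, ¬p is T. ✗
Satisfying worlds: {1, 3, 5, 6, 7}.

5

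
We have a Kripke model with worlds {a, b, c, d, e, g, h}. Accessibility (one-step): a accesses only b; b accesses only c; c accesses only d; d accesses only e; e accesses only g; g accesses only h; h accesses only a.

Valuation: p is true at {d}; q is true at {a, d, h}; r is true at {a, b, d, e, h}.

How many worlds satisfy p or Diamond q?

a: p is F, Diamond q is F. ✗
b: p is F, Diamond q is F. ✗
c: p is F, Diamond q is T. ✓
d: p is T, Diamond q is F. ✓
e: p is F, Diamond q is F. ✗
g: p is F, Diamond q is T. ✓
h: p is F, Diamond q is T. ✓
Satisfying worlds: {c, d, g, h}.

4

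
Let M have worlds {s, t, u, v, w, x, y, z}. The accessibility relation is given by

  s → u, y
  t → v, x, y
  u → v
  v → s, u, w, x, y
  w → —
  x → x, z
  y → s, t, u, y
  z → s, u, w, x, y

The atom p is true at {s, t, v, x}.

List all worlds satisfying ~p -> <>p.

s: ~p is F, <>p is F. ✓
t: ~p is F, <>p is T. ✓
u: ~p is T, <>p is T. ✓
v: ~p is F, <>p is T. ✓
w: ~p is T, <>p is F. ✗
x: ~p is F, <>p is T. ✓
y: ~p is T, <>p is T. ✓
z: ~p is T, <>p is T. ✓

{s, t, u, v, x, y, z}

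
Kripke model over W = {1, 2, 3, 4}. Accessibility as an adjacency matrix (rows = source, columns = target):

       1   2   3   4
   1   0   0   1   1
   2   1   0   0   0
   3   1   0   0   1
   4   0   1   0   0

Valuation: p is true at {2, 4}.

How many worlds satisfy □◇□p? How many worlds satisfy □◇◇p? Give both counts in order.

1 and 2

For □◇□p:
1: successors {3, 4}; ◇□p there: 3:T, 4:F. ✗
2: successors {1}; ◇□p there: 1:T. ✓
3: successors {1, 4}; ◇□p there: 1:T, 4:F. ✗
4: successors {2}; ◇□p there: 2:F. ✗
— 1 world.
For □◇◇p:
1: successors {3, 4}; ◇◇p there: 3:T, 4:F. ✗
2: successors {1}; ◇◇p there: 1:T. ✓
3: successors {1, 4}; ◇◇p there: 1:T, 4:F. ✗
4: successors {2}; ◇◇p there: 2:T. ✓
— 2 worlds.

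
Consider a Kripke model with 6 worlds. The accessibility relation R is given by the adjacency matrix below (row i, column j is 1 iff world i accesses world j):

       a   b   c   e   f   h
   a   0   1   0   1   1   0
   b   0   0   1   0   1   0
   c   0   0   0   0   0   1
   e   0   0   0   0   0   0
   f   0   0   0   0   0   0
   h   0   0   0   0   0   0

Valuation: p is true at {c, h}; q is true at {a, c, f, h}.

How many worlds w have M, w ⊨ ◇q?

3

a: successors {b, e, f}; q there: b:F, e:F, f:T. ✓
b: successors {c, f}; q there: c:T, f:T. ✓
c: successors {h}; q there: h:T. ✓
e: no successors, so ◇q fails. ✗
f: no successors, so ◇q fails. ✗
h: no successors, so ◇q fails. ✗
Satisfying worlds: {a, b, c}.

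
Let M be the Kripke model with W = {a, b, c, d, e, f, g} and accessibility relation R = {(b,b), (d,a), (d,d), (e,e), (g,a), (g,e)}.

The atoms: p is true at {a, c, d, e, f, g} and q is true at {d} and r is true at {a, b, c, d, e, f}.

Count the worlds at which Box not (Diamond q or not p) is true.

a: no successors, so Box not (Diamond q or not p) holds vacuously. ✓
b: successors {b}; not (Diamond q or not p) there: b:F. ✗
c: no successors, so Box not (Diamond q or not p) holds vacuously. ✓
d: successors {a, d}; not (Diamond q or not p) there: a:T, d:F. ✗
e: successors {e}; not (Diamond q or not p) there: e:T. ✓
f: no successors, so Box not (Diamond q or not p) holds vacuously. ✓
g: successors {a, e}; not (Diamond q or not p) there: a:T, e:T. ✓
Satisfying worlds: {a, c, e, f, g}.

5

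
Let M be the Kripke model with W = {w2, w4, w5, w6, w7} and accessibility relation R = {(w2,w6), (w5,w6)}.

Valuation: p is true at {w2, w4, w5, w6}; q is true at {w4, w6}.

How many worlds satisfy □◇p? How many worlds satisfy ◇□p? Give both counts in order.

3 and 2

For □◇p:
w2: successors {w6}; ◇p there: w6:F. ✗
w4: no successors, so □◇p holds vacuously. ✓
w5: successors {w6}; ◇p there: w6:F. ✗
w6: no successors, so □◇p holds vacuously. ✓
w7: no successors, so □◇p holds vacuously. ✓
— 3 worlds.
For ◇□p:
w2: successors {w6}; □p there: w6:T. ✓
w4: no successors, so ◇□p fails. ✗
w5: successors {w6}; □p there: w6:T. ✓
w6: no successors, so ◇□p fails. ✗
w7: no successors, so ◇□p fails. ✗
— 2 worlds.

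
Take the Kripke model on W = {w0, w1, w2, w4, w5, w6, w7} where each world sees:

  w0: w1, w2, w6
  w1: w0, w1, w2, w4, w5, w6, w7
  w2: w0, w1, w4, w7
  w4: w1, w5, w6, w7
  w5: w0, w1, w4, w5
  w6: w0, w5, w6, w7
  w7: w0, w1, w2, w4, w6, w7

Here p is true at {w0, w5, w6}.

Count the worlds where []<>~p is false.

0

w0: successors {w1, w2, w6}; <>~p there: w1:T, w2:T, w6:T. ✓
w1: successors {w0, w1, w2, w4, w5, w6, w7}; <>~p there: w0:T, w1:T, w2:T, w4:T, w5:T, w6:T, w7:T. ✓
w2: successors {w0, w1, w4, w7}; <>~p there: w0:T, w1:T, w4:T, w7:T. ✓
w4: successors {w1, w5, w6, w7}; <>~p there: w1:T, w5:T, w6:T, w7:T. ✓
w5: successors {w0, w1, w4, w5}; <>~p there: w0:T, w1:T, w4:T, w5:T. ✓
w6: successors {w0, w5, w6, w7}; <>~p there: w0:T, w5:T, w6:T, w7:T. ✓
w7: successors {w0, w1, w2, w4, w6, w7}; <>~p there: w0:T, w1:T, w2:T, w4:T, w6:T, w7:T. ✓
Satisfying worlds: {w0, w1, w2, w4, w5, w6, w7}.
So []<>~p fails at the other 0 worlds.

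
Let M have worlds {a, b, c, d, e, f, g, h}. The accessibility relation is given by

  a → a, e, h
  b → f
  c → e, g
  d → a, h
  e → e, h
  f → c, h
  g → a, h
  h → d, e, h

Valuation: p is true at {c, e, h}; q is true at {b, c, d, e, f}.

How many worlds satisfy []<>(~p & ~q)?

0

a: successors {a, e, h}; <>(~p & ~q) there: a:T, e:F, h:F. ✗
b: successors {f}; <>(~p & ~q) there: f:F. ✗
c: successors {e, g}; <>(~p & ~q) there: e:F, g:T. ✗
d: successors {a, h}; <>(~p & ~q) there: a:T, h:F. ✗
e: successors {e, h}; <>(~p & ~q) there: e:F, h:F. ✗
f: successors {c, h}; <>(~p & ~q) there: c:T, h:F. ✗
g: successors {a, h}; <>(~p & ~q) there: a:T, h:F. ✗
h: successors {d, e, h}; <>(~p & ~q) there: d:T, e:F, h:F. ✗
Satisfying worlds: ∅.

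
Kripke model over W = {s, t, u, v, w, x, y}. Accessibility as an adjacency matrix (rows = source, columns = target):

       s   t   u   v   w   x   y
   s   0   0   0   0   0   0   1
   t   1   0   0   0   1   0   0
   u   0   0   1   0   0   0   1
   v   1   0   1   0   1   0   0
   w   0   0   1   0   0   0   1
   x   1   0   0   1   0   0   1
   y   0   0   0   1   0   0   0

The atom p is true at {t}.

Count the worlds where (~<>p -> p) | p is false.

s: ~<>p -> p is F, p is F. ✗
t: ~<>p -> p is T, p is T. ✓
u: ~<>p -> p is F, p is F. ✗
v: ~<>p -> p is F, p is F. ✗
w: ~<>p -> p is F, p is F. ✗
x: ~<>p -> p is F, p is F. ✗
y: ~<>p -> p is F, p is F. ✗
Satisfying worlds: {t}.
So (~<>p -> p) | p fails at the other 6 worlds.

6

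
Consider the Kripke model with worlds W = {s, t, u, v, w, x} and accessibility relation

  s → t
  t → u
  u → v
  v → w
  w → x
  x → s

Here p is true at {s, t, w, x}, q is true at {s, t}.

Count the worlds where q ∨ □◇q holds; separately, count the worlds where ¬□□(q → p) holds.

For q ∨ □◇q:
s: q is T, □◇q is F. ✓
t: q is T, □◇q is F. ✓
u: q is F, □◇q is F. ✗
v: q is F, □◇q is F. ✗
w: q is F, □◇q is T. ✓
x: q is F, □◇q is T. ✓
— 4 worlds.
For ¬□□(q → p):
s: □□(q → p) is T. ✗
t: □□(q → p) is T. ✗
u: □□(q → p) is T. ✗
v: □□(q → p) is T. ✗
w: □□(q → p) is T. ✗
x: □□(q → p) is T. ✗
— 0 worlds.

4 and 0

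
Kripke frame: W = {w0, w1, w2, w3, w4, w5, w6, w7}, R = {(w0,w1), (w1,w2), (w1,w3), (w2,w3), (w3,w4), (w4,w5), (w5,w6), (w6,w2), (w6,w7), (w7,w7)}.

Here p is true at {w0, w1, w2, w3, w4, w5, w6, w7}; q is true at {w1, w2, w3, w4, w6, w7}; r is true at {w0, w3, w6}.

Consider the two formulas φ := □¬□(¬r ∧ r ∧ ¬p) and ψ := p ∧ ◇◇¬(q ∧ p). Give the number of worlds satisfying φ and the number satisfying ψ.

8 and 1

For □¬□(¬r ∧ r ∧ ¬p):
w0: successors {w1}; ¬□(¬r ∧ r ∧ ¬p) there: w1:T. ✓
w1: successors {w2, w3}; ¬□(¬r ∧ r ∧ ¬p) there: w2:T, w3:T. ✓
w2: successors {w3}; ¬□(¬r ∧ r ∧ ¬p) there: w3:T. ✓
w3: successors {w4}; ¬□(¬r ∧ r ∧ ¬p) there: w4:T. ✓
w4: successors {w5}; ¬□(¬r ∧ r ∧ ¬p) there: w5:T. ✓
w5: successors {w6}; ¬□(¬r ∧ r ∧ ¬p) there: w6:T. ✓
w6: successors {w2, w7}; ¬□(¬r ∧ r ∧ ¬p) there: w2:T, w7:T. ✓
w7: successors {w7}; ¬□(¬r ∧ r ∧ ¬p) there: w7:T. ✓
— 8 worlds.
For p ∧ ◇◇¬(q ∧ p):
w0: p is T, ◇◇¬(q ∧ p) is F. ✗
w1: p is T, ◇◇¬(q ∧ p) is F. ✗
w2: p is T, ◇◇¬(q ∧ p) is F. ✗
w3: p is T, ◇◇¬(q ∧ p) is T. ✓
w4: p is T, ◇◇¬(q ∧ p) is F. ✗
w5: p is T, ◇◇¬(q ∧ p) is F. ✗
w6: p is T, ◇◇¬(q ∧ p) is F. ✗
w7: p is T, ◇◇¬(q ∧ p) is F. ✗
— 1 world.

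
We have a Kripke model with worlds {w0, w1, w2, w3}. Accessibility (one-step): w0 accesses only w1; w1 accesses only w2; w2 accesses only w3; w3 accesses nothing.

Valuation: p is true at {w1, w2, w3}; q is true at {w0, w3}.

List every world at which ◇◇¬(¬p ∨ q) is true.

{w0}

w0: successors {w1}; ◇¬(¬p ∨ q) there: w1:T. ✓
w1: successors {w2}; ◇¬(¬p ∨ q) there: w2:F. ✗
w2: successors {w3}; ◇¬(¬p ∨ q) there: w3:F. ✗
w3: no successors, so ◇◇¬(¬p ∨ q) fails. ✗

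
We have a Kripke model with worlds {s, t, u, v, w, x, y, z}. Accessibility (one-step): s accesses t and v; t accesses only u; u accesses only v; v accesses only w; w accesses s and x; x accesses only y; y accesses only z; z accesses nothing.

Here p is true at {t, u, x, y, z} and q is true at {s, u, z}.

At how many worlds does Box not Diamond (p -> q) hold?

2

s: successors {t, v}; not Diamond (p -> q) there: t:F, v:F. ✗
t: successors {u}; not Diamond (p -> q) there: u:F. ✗
u: successors {v}; not Diamond (p -> q) there: v:F. ✗
v: successors {w}; not Diamond (p -> q) there: w:F. ✗
w: successors {s, x}; not Diamond (p -> q) there: s:F, x:T. ✗
x: successors {y}; not Diamond (p -> q) there: y:F. ✗
y: successors {z}; not Diamond (p -> q) there: z:T. ✓
z: no successors, so Box not Diamond (p -> q) holds vacuously. ✓
Satisfying worlds: {y, z}.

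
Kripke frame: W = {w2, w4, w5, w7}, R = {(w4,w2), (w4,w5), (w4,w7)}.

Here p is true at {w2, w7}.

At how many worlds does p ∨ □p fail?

1

w2: p is T, □p is T. ✓
w4: p is F, □p is F. ✗
w5: p is F, □p is T. ✓
w7: p is T, □p is T. ✓
Satisfying worlds: {w2, w5, w7}.
So p ∨ □p fails at the other 1 world.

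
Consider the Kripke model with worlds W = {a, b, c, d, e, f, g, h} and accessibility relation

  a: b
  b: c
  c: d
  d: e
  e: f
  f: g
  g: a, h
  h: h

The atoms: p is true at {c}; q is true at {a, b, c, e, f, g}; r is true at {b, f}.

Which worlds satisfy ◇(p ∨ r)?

{a, b, e}

a: successors {b}; p ∨ r there: b:T. ✓
b: successors {c}; p ∨ r there: c:T. ✓
c: successors {d}; p ∨ r there: d:F. ✗
d: successors {e}; p ∨ r there: e:F. ✗
e: successors {f}; p ∨ r there: f:T. ✓
f: successors {g}; p ∨ r there: g:F. ✗
g: successors {a, h}; p ∨ r there: a:F, h:F. ✗
h: successors {h}; p ∨ r there: h:F. ✗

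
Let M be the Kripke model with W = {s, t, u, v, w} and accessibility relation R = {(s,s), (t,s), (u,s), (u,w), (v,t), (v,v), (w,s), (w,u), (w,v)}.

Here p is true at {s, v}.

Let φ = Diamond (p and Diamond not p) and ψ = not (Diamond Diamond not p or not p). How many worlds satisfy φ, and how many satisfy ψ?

2 and 1

For Diamond (p and Diamond not p):
s: successors {s}; p and Diamond not p there: s:F. ✗
t: successors {s}; p and Diamond not p there: s:F. ✗
u: successors {s, w}; p and Diamond not p there: s:F, w:F. ✗
v: successors {t, v}; p and Diamond not p there: t:F, v:T. ✓
w: successors {s, u, v}; p and Diamond not p there: s:F, u:F, v:T. ✓
— 2 worlds.
For not (Diamond Diamond not p or not p):
s: Diamond Diamond not p or not p is F. ✓
t: Diamond Diamond not p or not p is T. ✗
u: Diamond Diamond not p or not p is T. ✗
v: Diamond Diamond not p or not p is T. ✗
w: Diamond Diamond not p or not p is T. ✗
— 1 world.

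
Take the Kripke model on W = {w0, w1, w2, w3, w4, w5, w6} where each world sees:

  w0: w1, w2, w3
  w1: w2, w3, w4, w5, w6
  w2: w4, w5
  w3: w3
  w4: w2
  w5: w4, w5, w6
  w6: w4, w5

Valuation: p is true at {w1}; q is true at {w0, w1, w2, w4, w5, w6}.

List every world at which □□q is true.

{w2, w4, w5, w6}

w0: successors {w1, w2, w3}; □q there: w1:F, w2:T, w3:F. ✗
w1: successors {w2, w3, w4, w5, w6}; □q there: w2:T, w3:F, w4:T, w5:T, w6:T. ✗
w2: successors {w4, w5}; □q there: w4:T, w5:T. ✓
w3: successors {w3}; □q there: w3:F. ✗
w4: successors {w2}; □q there: w2:T. ✓
w5: successors {w4, w5, w6}; □q there: w4:T, w5:T, w6:T. ✓
w6: successors {w4, w5}; □q there: w4:T, w5:T. ✓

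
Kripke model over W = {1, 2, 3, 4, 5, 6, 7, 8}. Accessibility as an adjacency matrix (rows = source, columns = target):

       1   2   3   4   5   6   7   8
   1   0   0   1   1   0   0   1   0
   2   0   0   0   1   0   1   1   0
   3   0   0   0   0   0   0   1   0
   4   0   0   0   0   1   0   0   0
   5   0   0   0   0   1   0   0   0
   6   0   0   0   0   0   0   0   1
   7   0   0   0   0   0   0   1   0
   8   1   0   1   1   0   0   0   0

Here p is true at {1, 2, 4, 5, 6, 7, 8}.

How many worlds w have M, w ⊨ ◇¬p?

1: successors {3, 4, 7}; ¬p there: 3:T, 4:F, 7:F. ✓
2: successors {4, 6, 7}; ¬p there: 4:F, 6:F, 7:F. ✗
3: successors {7}; ¬p there: 7:F. ✗
4: successors {5}; ¬p there: 5:F. ✗
5: successors {5}; ¬p there: 5:F. ✗
6: successors {8}; ¬p there: 8:F. ✗
7: successors {7}; ¬p there: 7:F. ✗
8: successors {1, 3, 4}; ¬p there: 1:F, 3:T, 4:F. ✓
Satisfying worlds: {1, 8}.

2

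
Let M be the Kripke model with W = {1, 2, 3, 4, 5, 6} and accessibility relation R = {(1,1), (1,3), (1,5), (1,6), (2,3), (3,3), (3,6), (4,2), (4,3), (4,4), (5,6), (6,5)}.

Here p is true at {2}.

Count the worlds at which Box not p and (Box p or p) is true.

1

1: Box not p is T, Box p or p is F. ✗
2: Box not p is T, Box p or p is T. ✓
3: Box not p is T, Box p or p is F. ✗
4: Box not p is F, Box p or p is F. ✗
5: Box not p is T, Box p or p is F. ✗
6: Box not p is T, Box p or p is F. ✗
Satisfying worlds: {2}.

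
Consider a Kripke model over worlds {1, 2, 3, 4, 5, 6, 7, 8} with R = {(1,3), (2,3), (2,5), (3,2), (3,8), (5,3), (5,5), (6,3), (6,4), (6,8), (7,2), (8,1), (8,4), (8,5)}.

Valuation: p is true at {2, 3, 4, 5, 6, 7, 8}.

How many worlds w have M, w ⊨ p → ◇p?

1: p is F, ◇p is T. ✓
2: p is T, ◇p is T. ✓
3: p is T, ◇p is T. ✓
4: p is T, ◇p is F. ✗
5: p is T, ◇p is T. ✓
6: p is T, ◇p is T. ✓
7: p is T, ◇p is T. ✓
8: p is T, ◇p is T. ✓
Satisfying worlds: {1, 2, 3, 5, 6, 7, 8}.

7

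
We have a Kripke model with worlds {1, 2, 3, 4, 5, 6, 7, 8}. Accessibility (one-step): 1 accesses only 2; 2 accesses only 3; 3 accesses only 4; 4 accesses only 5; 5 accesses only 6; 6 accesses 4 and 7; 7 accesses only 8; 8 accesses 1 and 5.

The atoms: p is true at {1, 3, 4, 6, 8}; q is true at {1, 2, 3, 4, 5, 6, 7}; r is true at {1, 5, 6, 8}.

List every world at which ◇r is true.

1: successors {2}; r there: 2:F. ✗
2: successors {3}; r there: 3:F. ✗
3: successors {4}; r there: 4:F. ✗
4: successors {5}; r there: 5:T. ✓
5: successors {6}; r there: 6:T. ✓
6: successors {4, 7}; r there: 4:F, 7:F. ✗
7: successors {8}; r there: 8:T. ✓
8: successors {1, 5}; r there: 1:T, 5:T. ✓

{4, 5, 7, 8}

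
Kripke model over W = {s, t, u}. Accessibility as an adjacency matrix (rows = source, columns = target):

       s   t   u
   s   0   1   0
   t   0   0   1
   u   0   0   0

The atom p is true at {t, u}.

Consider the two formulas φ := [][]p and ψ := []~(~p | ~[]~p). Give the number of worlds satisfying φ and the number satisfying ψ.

For [][]p:
s: successors {t}; []p there: t:T. ✓
t: successors {u}; []p there: u:T. ✓
u: no successors, so [][]p holds vacuously. ✓
— 3 worlds.
For []~(~p | ~[]~p):
s: successors {t}; ~(~p | ~[]~p) there: t:F. ✗
t: successors {u}; ~(~p | ~[]~p) there: u:T. ✓
u: no successors, so []~(~p | ~[]~p) holds vacuously. ✓
— 2 worlds.

3 and 2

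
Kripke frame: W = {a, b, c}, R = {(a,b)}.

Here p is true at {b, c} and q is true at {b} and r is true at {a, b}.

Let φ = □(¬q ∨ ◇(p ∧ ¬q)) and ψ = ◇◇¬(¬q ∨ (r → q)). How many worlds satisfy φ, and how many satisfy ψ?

2 and 0

For □(¬q ∨ ◇(p ∧ ¬q)):
a: successors {b}; ¬q ∨ ◇(p ∧ ¬q) there: b:F. ✗
b: no successors, so □(¬q ∨ ◇(p ∧ ¬q)) holds vacuously. ✓
c: no successors, so □(¬q ∨ ◇(p ∧ ¬q)) holds vacuously. ✓
— 2 worlds.
For ◇◇¬(¬q ∨ (r → q)):
a: successors {b}; ◇¬(¬q ∨ (r → q)) there: b:F. ✗
b: no successors, so ◇◇¬(¬q ∨ (r → q)) fails. ✗
c: no successors, so ◇◇¬(¬q ∨ (r → q)) fails. ✗
— 0 worlds.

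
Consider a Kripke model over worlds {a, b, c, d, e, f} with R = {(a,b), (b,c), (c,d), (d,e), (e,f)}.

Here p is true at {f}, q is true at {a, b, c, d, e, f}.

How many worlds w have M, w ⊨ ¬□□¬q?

4

a: □□¬q is F. ✓
b: □□¬q is F. ✓
c: □□¬q is F. ✓
d: □□¬q is F. ✓
e: □□¬q is T. ✗
f: □□¬q is T. ✗
Satisfying worlds: {a, b, c, d}.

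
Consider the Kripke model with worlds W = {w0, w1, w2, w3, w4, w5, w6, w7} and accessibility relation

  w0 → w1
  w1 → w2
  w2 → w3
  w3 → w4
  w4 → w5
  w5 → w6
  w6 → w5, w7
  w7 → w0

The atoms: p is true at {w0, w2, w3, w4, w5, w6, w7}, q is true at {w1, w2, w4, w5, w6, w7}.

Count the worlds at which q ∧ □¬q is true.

w0: q is F, □¬q is F. ✗
w1: q is T, □¬q is F. ✗
w2: q is T, □¬q is T. ✓
w3: q is F, □¬q is F. ✗
w4: q is T, □¬q is F. ✗
w5: q is T, □¬q is F. ✗
w6: q is T, □¬q is F. ✗
w7: q is T, □¬q is T. ✓
Satisfying worlds: {w2, w7}.

2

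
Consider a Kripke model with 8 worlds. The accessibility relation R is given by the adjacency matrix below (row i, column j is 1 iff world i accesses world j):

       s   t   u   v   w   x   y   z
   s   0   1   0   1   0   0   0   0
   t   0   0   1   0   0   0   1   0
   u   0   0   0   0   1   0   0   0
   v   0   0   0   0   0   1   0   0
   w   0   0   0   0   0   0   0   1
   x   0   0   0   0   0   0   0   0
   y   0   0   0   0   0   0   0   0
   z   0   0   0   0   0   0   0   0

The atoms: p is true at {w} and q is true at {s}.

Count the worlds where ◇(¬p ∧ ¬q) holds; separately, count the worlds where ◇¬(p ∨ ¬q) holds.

4 and 0

For ◇(¬p ∧ ¬q):
s: successors {t, v}; ¬p ∧ ¬q there: t:T, v:T. ✓
t: successors {u, y}; ¬p ∧ ¬q there: u:T, y:T. ✓
u: successors {w}; ¬p ∧ ¬q there: w:F. ✗
v: successors {x}; ¬p ∧ ¬q there: x:T. ✓
w: successors {z}; ¬p ∧ ¬q there: z:T. ✓
x: no successors, so ◇(¬p ∧ ¬q) fails. ✗
y: no successors, so ◇(¬p ∧ ¬q) fails. ✗
z: no successors, so ◇(¬p ∧ ¬q) fails. ✗
— 4 worlds.
For ◇¬(p ∨ ¬q):
s: successors {t, v}; ¬(p ∨ ¬q) there: t:F, v:F. ✗
t: successors {u, y}; ¬(p ∨ ¬q) there: u:F, y:F. ✗
u: successors {w}; ¬(p ∨ ¬q) there: w:F. ✗
v: successors {x}; ¬(p ∨ ¬q) there: x:F. ✗
w: successors {z}; ¬(p ∨ ¬q) there: z:F. ✗
x: no successors, so ◇¬(p ∨ ¬q) fails. ✗
y: no successors, so ◇¬(p ∨ ¬q) fails. ✗
z: no successors, so ◇¬(p ∨ ¬q) fails. ✗
— 0 worlds.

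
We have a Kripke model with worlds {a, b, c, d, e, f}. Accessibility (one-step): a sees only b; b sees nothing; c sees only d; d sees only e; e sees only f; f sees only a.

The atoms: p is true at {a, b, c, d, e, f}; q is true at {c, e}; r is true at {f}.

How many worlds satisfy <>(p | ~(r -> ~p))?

5

a: successors {b}; p | ~(r -> ~p) there: b:T. ✓
b: no successors, so <>(p | ~(r -> ~p)) fails. ✗
c: successors {d}; p | ~(r -> ~p) there: d:T. ✓
d: successors {e}; p | ~(r -> ~p) there: e:T. ✓
e: successors {f}; p | ~(r -> ~p) there: f:T. ✓
f: successors {a}; p | ~(r -> ~p) there: a:T. ✓
Satisfying worlds: {a, c, d, e, f}.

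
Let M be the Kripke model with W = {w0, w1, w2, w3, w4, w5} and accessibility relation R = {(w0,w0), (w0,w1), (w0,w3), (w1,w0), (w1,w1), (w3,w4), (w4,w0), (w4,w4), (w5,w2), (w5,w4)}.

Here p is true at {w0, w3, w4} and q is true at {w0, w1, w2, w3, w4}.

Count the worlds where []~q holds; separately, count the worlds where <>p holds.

1 and 5

For []~q:
w0: successors {w0, w1, w3}; ~q there: w0:F, w1:F, w3:F. ✗
w1: successors {w0, w1}; ~q there: w0:F, w1:F. ✗
w2: no successors, so []~q holds vacuously. ✓
w3: successors {w4}; ~q there: w4:F. ✗
w4: successors {w0, w4}; ~q there: w0:F, w4:F. ✗
w5: successors {w2, w4}; ~q there: w2:F, w4:F. ✗
— 1 world.
For <>p:
w0: successors {w0, w1, w3}; p there: w0:T, w1:F, w3:T. ✓
w1: successors {w0, w1}; p there: w0:T, w1:F. ✓
w2: no successors, so <>p fails. ✗
w3: successors {w4}; p there: w4:T. ✓
w4: successors {w0, w4}; p there: w0:T, w4:T. ✓
w5: successors {w2, w4}; p there: w2:F, w4:T. ✓
— 5 worlds.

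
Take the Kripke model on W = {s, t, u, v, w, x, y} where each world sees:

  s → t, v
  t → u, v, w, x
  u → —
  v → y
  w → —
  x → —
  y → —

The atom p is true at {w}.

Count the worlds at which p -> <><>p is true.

s: p is F, <><>p is T. ✓
t: p is F, <><>p is F. ✓
u: p is F, <><>p is F. ✓
v: p is F, <><>p is F. ✓
w: p is T, <><>p is F. ✗
x: p is F, <><>p is F. ✓
y: p is F, <><>p is F. ✓
Satisfying worlds: {s, t, u, v, x, y}.

6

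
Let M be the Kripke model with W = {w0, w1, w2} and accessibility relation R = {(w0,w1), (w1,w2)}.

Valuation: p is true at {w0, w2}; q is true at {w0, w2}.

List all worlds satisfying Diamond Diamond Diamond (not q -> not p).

w0: successors {w1}; Diamond Diamond (not q -> not p) there: w1:F. ✗
w1: successors {w2}; Diamond Diamond (not q -> not p) there: w2:F. ✗
w2: no successors, so Diamond Diamond Diamond (not q -> not p) fails. ✗

∅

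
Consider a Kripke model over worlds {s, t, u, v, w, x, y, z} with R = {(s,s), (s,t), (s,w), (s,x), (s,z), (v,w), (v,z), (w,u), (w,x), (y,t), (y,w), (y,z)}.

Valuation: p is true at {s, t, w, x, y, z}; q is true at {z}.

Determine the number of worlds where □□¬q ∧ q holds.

s: □□¬q is F, q is F. ✗
t: □□¬q is T, q is F. ✗
u: □□¬q is T, q is F. ✗
v: □□¬q is T, q is F. ✗
w: □□¬q is T, q is F. ✗
x: □□¬q is T, q is F. ✗
y: □□¬q is T, q is F. ✗
z: □□¬q is T, q is T. ✓
Satisfying worlds: {z}.

1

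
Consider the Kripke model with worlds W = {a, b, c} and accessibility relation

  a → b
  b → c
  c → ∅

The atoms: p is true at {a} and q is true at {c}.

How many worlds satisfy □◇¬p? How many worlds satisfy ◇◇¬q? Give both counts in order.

2 and 0

For □◇¬p:
a: successors {b}; ◇¬p there: b:T. ✓
b: successors {c}; ◇¬p there: c:F. ✗
c: no successors, so □◇¬p holds vacuously. ✓
— 2 worlds.
For ◇◇¬q:
a: successors {b}; ◇¬q there: b:F. ✗
b: successors {c}; ◇¬q there: c:F. ✗
c: no successors, so ◇◇¬q fails. ✗
— 0 worlds.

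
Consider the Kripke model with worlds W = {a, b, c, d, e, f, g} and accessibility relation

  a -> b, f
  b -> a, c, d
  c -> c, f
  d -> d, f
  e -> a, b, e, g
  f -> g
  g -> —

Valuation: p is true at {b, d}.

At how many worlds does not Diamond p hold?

a: Diamond p is T. ✗
b: Diamond p is T. ✗
c: Diamond p is F. ✓
d: Diamond p is T. ✗
e: Diamond p is T. ✗
f: Diamond p is F. ✓
g: Diamond p is F. ✓
Satisfying worlds: {c, f, g}.

3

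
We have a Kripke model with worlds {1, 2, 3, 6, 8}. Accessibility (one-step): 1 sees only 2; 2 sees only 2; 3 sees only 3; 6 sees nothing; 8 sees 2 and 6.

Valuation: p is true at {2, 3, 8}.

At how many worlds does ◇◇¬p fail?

1: successors {2}; ◇¬p there: 2:F. ✗
2: successors {2}; ◇¬p there: 2:F. ✗
3: successors {3}; ◇¬p there: 3:F. ✗
6: no successors, so ◇◇¬p fails. ✗
8: successors {2, 6}; ◇¬p there: 2:F, 6:F. ✗
Satisfying worlds: ∅.
So ◇◇¬p fails at the other 5 worlds.

5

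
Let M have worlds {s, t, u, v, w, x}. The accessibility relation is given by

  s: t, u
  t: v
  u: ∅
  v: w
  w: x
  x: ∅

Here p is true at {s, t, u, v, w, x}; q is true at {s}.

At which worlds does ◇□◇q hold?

{s, w}

s: successors {t, u}; □◇q there: t:F, u:T. ✓
t: successors {v}; □◇q there: v:F. ✗
u: no successors, so ◇□◇q fails. ✗
v: successors {w}; □◇q there: w:F. ✗
w: successors {x}; □◇q there: x:T. ✓
x: no successors, so ◇□◇q fails. ✗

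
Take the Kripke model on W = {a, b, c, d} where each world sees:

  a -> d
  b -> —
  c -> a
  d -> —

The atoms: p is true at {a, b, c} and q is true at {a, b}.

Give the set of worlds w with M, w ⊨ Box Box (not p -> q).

{a, b, d}

a: successors {d}; Box (not p -> q) there: d:T. ✓
b: no successors, so Box Box (not p -> q) holds vacuously. ✓
c: successors {a}; Box (not p -> q) there: a:F. ✗
d: no successors, so Box Box (not p -> q) holds vacuously. ✓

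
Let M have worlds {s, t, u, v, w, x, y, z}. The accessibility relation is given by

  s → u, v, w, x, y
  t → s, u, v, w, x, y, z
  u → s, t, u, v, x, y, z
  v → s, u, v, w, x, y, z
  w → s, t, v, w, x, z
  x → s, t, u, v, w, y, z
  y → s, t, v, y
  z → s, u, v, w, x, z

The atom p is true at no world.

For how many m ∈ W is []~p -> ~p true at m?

8

s: []~p is T, ~p is T. ✓
t: []~p is T, ~p is T. ✓
u: []~p is T, ~p is T. ✓
v: []~p is T, ~p is T. ✓
w: []~p is T, ~p is T. ✓
x: []~p is T, ~p is T. ✓
y: []~p is T, ~p is T. ✓
z: []~p is T, ~p is T. ✓
Satisfying worlds: {s, t, u, v, w, x, y, z}.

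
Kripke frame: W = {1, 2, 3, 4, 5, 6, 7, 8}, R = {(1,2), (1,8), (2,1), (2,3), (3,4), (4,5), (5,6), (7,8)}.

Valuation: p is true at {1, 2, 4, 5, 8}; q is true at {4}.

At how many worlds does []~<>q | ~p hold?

1: []~<>q is T, ~p is F. ✓
2: []~<>q is F, ~p is F. ✗
3: []~<>q is T, ~p is T. ✓
4: []~<>q is T, ~p is F. ✓
5: []~<>q is T, ~p is F. ✓
6: []~<>q is T, ~p is T. ✓
7: []~<>q is T, ~p is T. ✓
8: []~<>q is T, ~p is F. ✓
Satisfying worlds: {1, 3, 4, 5, 6, 7, 8}.

7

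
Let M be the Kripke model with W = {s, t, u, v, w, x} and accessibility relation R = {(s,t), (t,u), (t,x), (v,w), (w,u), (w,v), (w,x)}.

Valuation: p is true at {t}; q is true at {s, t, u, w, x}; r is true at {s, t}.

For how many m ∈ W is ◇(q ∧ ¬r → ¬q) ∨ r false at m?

3

s: ◇(q ∧ ¬r → ¬q) is T, r is T. ✓
t: ◇(q ∧ ¬r → ¬q) is F, r is T. ✓
u: ◇(q ∧ ¬r → ¬q) is F, r is F. ✗
v: ◇(q ∧ ¬r → ¬q) is F, r is F. ✗
w: ◇(q ∧ ¬r → ¬q) is T, r is F. ✓
x: ◇(q ∧ ¬r → ¬q) is F, r is F. ✗
Satisfying worlds: {s, t, w}.
So ◇(q ∧ ¬r → ¬q) ∨ r fails at the other 3 worlds.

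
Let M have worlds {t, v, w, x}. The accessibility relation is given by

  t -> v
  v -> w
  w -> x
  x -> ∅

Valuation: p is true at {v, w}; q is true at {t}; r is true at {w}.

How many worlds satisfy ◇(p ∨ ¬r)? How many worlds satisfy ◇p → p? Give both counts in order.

3 and 3

For ◇(p ∨ ¬r):
t: successors {v}; p ∨ ¬r there: v:T. ✓
v: successors {w}; p ∨ ¬r there: w:T. ✓
w: successors {x}; p ∨ ¬r there: x:T. ✓
x: no successors, so ◇(p ∨ ¬r) fails. ✗
— 3 worlds.
For ◇p → p:
t: ◇p is T, p is F. ✗
v: ◇p is T, p is T. ✓
w: ◇p is F, p is T. ✓
x: ◇p is F, p is F. ✓
— 3 worlds.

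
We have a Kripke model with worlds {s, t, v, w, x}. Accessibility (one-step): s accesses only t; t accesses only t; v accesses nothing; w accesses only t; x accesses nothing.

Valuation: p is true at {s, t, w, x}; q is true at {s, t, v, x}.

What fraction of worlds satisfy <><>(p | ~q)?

3/5

s: successors {t}; <>(p | ~q) there: t:T. ✓
t: successors {t}; <>(p | ~q) there: t:T. ✓
v: no successors, so <><>(p | ~q) fails. ✗
w: successors {t}; <>(p | ~q) there: t:T. ✓
x: no successors, so <><>(p | ~q) fails. ✗
That's 3 of 5 worlds, so 3/5.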